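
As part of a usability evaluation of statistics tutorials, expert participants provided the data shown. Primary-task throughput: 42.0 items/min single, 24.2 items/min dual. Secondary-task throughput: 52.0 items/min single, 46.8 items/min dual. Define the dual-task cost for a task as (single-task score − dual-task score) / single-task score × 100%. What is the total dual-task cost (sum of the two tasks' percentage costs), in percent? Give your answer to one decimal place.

52.4

Primary cost = (42.0 − 24.2) / 42.0 × 100% = 42.3810%.
Secondary cost = (52.0 − 46.8) / 52.0 × 100% = 10.0000%.
Total = 42.3810% + 10.0000% = 52.3810% ≈ 52.4%.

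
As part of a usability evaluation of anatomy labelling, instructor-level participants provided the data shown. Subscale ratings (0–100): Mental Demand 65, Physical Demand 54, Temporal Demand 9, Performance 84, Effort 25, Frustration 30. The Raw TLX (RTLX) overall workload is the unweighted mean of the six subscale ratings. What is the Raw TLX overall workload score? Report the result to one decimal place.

Sum of ratings = 65 + 54 + 9 + 84 + 25 + 30 = 267.
RTLX = 267 / 6 = 44.5000 ≈ 44.5.

44.5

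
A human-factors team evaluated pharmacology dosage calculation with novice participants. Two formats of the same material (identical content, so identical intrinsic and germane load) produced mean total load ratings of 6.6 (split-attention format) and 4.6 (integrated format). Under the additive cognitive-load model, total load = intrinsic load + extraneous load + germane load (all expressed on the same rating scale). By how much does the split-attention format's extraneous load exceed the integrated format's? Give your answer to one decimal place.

Intrinsic and germane load are equal across formats, so the difference in total load equals the difference in extraneous load.
Extraneous-load difference = 6.6 − 4.6 = 2.0.

2.0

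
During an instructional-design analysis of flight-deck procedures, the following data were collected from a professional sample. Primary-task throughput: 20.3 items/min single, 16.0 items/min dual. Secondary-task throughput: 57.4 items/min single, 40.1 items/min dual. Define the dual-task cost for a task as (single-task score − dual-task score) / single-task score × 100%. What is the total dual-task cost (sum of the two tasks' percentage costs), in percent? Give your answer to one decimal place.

Primary cost = (20.3 − 16.0) / 20.3 × 100% = 21.1823%.
Secondary cost = (57.4 − 40.1) / 57.4 × 100% = 30.1394%.
Total = 21.1823% + 30.1394% = 51.3217% ≈ 51.3%.

51.3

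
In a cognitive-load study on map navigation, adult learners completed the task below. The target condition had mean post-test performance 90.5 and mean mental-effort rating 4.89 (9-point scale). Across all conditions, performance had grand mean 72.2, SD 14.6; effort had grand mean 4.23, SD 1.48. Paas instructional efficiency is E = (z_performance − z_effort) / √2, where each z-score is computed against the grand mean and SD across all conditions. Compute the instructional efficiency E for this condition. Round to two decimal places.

0.57

z_performance = (90.5 − 72.2) / 14.6 = 18.3000 / 14.6 = 1.2534.
z_effort = (4.89 − 4.23) / 1.48 = 0.6600 / 1.48 = 0.4459.
z_P − z_E = 1.2534 − 0.4459 = 0.8075.
E = 0.8075 / √2 = 0.8075 / 1.41421 = 0.5710 ≈ 0.57.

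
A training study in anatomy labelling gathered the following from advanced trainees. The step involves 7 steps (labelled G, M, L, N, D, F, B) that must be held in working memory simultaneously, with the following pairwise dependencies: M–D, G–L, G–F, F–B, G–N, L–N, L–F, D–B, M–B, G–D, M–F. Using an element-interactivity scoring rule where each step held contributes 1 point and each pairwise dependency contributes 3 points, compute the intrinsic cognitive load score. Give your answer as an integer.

40

Count of steps held simultaneously: 7.
Count of pairwise dependencies listed: 11.
Element contribution: 7 × 1 = 7.
Interaction contribution: 11 × 3 = 33.
Intrinsic load = 7 + 33 = 40.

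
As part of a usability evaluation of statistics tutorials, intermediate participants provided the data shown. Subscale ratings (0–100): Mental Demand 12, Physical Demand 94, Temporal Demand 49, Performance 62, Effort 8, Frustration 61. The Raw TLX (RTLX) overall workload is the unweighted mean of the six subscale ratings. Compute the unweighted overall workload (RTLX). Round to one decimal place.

47.7

Sum of ratings = 12 + 94 + 49 + 62 + 8 + 61 = 286.
RTLX = 286 / 6 = 47.6667 ≈ 47.7.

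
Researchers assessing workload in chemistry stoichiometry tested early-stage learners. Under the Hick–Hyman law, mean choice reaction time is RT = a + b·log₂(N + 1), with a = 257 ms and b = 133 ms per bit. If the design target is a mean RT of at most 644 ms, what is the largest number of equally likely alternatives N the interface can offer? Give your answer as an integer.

Set 257 + 133·log₂(N + 1) ≤ 644.
log₂(N + 1) ≤ (644 − 257) / 133 = 2.9098.
N + 1 ≤ 2^2.9098 = 7.5151.
N ≤ 6.5151, so the largest integer N is 6.

6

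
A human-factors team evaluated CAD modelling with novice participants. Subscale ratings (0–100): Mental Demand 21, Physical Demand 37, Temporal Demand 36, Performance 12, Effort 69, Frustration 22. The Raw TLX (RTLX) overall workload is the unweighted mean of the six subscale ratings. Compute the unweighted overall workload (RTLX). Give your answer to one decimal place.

32.8

Sum of ratings = 21 + 37 + 36 + 12 + 69 + 22 = 197.
RTLX = 197 / 6 = 32.8333 ≈ 32.8.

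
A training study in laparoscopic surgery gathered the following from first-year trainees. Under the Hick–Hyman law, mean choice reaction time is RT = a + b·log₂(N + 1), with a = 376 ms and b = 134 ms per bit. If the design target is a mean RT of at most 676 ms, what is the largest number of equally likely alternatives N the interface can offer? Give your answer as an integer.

3

Set 376 + 134·log₂(N + 1) ≤ 676.
log₂(N + 1) ≤ (676 − 376) / 134 = 2.2388.
N + 1 ≤ 2^2.2388 = 4.7200.
N ≤ 3.7200, so the largest integer N is 3.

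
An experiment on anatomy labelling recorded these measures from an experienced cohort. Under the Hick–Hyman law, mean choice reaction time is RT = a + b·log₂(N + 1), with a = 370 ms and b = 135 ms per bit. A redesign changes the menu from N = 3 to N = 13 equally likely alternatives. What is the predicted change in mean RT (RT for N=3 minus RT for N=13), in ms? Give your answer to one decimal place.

RT(3) = 370 + 135·log₂(4) = 370 + 135·2.0000 = 640.0000 ms.
RT(13) = 370 + 135·log₂(14) = 370 + 135·3.8074 = 883.9990 ms.
Difference = 640.0000 − 883.9990 = -243.9990 ≈ -244.0 ms.

-244.0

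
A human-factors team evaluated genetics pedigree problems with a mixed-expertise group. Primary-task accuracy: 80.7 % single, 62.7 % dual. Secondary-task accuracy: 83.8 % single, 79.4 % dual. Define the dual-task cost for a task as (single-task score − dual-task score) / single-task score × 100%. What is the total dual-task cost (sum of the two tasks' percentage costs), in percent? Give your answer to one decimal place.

Primary cost = (80.7 − 62.7) / 80.7 × 100% = 22.3048%.
Secondary cost = (83.8 − 79.4) / 83.8 × 100% = 5.2506%.
Total = 22.3048% + 5.2506% = 27.5554% ≈ 27.6%.

27.6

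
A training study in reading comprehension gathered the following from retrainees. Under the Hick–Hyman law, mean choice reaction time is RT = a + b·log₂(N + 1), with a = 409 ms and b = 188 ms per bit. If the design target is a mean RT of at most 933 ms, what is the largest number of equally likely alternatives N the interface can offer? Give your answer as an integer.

5

Set 409 + 188·log₂(N + 1) ≤ 933.
log₂(N + 1) ≤ (933 − 409) / 188 = 2.7872.
N + 1 ≤ 2^2.7872 = 6.9029.
N ≤ 5.9029, so the largest integer N is 5.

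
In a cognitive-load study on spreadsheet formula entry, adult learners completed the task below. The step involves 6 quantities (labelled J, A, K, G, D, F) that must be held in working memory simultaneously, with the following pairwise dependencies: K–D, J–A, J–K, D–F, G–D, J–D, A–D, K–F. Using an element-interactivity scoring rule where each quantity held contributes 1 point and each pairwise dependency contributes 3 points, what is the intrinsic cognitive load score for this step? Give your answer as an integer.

30

Count of quantities held simultaneously: 6.
Count of pairwise dependencies listed: 8.
Element contribution: 6 × 1 = 6.
Interaction contribution: 8 × 3 = 24.
Intrinsic load = 6 + 24 = 30.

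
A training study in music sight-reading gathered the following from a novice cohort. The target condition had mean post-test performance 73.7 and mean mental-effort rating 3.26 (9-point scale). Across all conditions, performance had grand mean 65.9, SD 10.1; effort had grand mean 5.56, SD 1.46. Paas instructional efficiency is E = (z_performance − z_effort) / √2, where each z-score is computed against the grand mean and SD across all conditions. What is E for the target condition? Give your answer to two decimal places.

z_performance = (73.7 − 65.9) / 10.1 = 7.8000 / 10.1 = 0.7723.
z_effort = (3.26 − 5.56) / 1.46 = -2.3000 / 1.46 = -1.5753.
z_P − z_E = 0.7723 − (-1.5753) = 2.3476.
E = 2.3476 / √2 = 2.3476 / 1.41421 = 1.6600 ≈ 1.66.

1.66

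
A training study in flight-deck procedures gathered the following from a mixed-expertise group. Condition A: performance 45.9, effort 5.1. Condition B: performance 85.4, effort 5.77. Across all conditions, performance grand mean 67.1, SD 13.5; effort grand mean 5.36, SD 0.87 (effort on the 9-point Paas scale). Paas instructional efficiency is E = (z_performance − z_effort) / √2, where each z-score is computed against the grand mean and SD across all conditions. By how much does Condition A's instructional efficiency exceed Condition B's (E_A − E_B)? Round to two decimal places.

Condition A: z_P = (45.9 − 67.1)/13.5 = -1.5704; z_E = (5.1 − 5.36)/0.87 = -0.2989; E_A = (-1.5704 − (-0.2989))/√2 = -0.8991.
Condition B: z_P = (85.4 − 67.1)/13.5 = 1.3556; z_E = (5.77 − 5.36)/0.87 = 0.4713; E_B = (1.3556 − 0.4713)/√2 = 0.6253.
E_A − E_B = -0.8991 − 0.6253 = -1.5244 ≈ -1.52.

-1.52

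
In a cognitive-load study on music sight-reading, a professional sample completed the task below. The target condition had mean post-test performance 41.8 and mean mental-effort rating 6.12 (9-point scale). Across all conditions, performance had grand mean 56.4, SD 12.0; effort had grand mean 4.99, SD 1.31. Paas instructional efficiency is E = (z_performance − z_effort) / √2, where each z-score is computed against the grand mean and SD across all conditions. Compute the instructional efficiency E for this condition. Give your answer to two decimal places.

z_performance = (41.8 − 56.4) / 12.0 = -14.6000 / 12.0 = -1.2167.
z_effort = (6.12 − 4.99) / 1.31 = 1.1300 / 1.31 = 0.8626.
z_P − z_E = -1.2167 − 0.8626 = -2.0793.
E = -2.0793 / √2 = -2.0793 / 1.41421 = -1.4703 ≈ -1.47.

-1.47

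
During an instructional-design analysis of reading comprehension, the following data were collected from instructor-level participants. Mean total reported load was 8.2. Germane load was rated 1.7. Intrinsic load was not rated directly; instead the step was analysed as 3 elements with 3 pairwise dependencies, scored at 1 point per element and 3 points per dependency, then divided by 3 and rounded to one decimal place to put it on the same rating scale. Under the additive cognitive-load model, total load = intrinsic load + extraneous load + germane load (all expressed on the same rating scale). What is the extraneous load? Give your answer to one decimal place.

2.5

Intrinsic (element-interactivity): (3 × 1 + 3 × 3) / 3 = 12 / 3 = 4.0000 → 4.0.
extraneous load = total − intrinsic − germane
             = 8.2 − 4.0 − 1.7 = 2.5.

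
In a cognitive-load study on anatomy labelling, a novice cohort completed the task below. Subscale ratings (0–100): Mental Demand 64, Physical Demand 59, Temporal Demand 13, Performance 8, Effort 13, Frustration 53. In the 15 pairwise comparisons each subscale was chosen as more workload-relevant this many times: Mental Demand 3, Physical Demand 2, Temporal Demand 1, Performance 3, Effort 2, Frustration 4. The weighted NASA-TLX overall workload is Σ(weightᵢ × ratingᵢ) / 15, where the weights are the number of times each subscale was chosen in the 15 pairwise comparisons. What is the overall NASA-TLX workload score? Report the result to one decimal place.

The tallies are the weights (they sum to 15).
Weighted sum = 3·64 + 2·59 + 1·13 + 3·8 + 2·13 + 4·53
            = 192 + 118 + 13 + 24 + 26 + 212 = 585.
Overall workload = 585 / 15 = 39.0000 ≈ 39.0.

39.0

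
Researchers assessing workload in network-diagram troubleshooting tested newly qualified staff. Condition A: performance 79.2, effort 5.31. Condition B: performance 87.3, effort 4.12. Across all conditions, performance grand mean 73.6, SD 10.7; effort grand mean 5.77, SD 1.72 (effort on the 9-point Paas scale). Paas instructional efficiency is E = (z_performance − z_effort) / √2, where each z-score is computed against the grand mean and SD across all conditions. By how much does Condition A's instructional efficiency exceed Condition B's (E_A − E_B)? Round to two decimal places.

-1.02

Condition A: z_P = (79.2 − 73.6)/10.7 = 0.5234; z_E = (5.31 − 5.77)/1.72 = -0.2674; E_A = (0.5234 − (-0.2674))/√2 = 0.5592.
Condition B: z_P = (87.3 − 73.6)/10.7 = 1.2804; z_E = (4.12 − 5.77)/1.72 = -0.9593; E_B = (1.2804 − (-0.9593))/√2 = 1.5837.
E_A − E_B = 0.5592 − 1.5837 = -1.0245 ≈ -1.02.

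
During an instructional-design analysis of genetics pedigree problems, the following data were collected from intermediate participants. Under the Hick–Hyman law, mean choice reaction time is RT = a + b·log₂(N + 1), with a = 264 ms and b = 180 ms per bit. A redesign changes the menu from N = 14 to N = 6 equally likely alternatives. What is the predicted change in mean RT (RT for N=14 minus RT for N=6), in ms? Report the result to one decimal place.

197.9

RT(14) = 264 + 180·log₂(15) = 264 + 180·3.9069 = 967.2420 ms.
RT(6) = 264 + 180·log₂(7) = 264 + 180·2.8074 = 769.3320 ms.
Difference = 967.2420 − 769.3320 = 197.9100 ≈ 197.9 ms.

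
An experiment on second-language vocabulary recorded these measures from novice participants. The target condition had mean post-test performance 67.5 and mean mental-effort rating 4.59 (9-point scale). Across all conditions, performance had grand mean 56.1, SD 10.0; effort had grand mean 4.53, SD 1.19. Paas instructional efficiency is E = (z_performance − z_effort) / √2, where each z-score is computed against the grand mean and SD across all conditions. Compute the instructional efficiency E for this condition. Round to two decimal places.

0.77

z_performance = (67.5 − 56.1) / 10.0 = 11.4000 / 10.0 = 1.1400.
z_effort = (4.59 − 4.53) / 1.19 = 0.0600 / 1.19 = 0.0504.
z_P − z_E = 1.1400 − 0.0504 = 1.0896.
E = 1.0896 / √2 = 1.0896 / 1.41421 = 0.7705 ≈ 0.77.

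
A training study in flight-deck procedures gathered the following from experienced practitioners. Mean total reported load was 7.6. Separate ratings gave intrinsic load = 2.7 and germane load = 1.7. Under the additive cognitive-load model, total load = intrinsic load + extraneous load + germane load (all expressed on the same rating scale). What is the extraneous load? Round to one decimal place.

3.2

extraneous load = total − intrinsic − germane
             = 7.6 − 2.7 − 1.7 = 3.2.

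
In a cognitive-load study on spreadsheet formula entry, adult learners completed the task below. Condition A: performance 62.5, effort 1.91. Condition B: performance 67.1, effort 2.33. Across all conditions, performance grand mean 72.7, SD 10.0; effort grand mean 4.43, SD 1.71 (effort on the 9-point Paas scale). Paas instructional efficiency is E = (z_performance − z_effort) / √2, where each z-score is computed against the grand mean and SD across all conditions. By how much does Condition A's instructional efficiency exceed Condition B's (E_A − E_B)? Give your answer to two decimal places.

Condition A: z_P = (62.5 − 72.7)/10.0 = -1.0200; z_E = (1.91 − 4.43)/1.71 = -1.4737; E_A = (-1.0200 − (-1.4737))/√2 = 0.3208.
Condition B: z_P = (67.1 − 72.7)/10.0 = -0.5600; z_E = (2.33 − 4.43)/1.71 = -1.2281; E_B = (-0.5600 − (-1.2281))/√2 = 0.4724.
E_A − E_B = 0.3208 − 0.4724 = -0.1516 ≈ -0.15.

-0.15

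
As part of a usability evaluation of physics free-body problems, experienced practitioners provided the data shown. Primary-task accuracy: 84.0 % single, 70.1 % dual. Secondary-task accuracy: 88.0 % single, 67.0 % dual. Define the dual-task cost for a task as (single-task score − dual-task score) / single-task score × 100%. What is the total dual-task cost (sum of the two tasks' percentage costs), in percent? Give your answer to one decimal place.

40.4

Primary cost = (84.0 − 70.1) / 84.0 × 100% = 16.5476%.
Secondary cost = (88.0 − 67.0) / 88.0 × 100% = 23.8636%.
Total = 16.5476% + 23.8636% = 40.4112% ≈ 40.4%.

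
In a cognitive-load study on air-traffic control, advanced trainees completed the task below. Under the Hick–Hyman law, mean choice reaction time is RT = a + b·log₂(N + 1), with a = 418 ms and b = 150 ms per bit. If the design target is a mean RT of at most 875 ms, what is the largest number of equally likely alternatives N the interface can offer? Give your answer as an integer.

Set 418 + 150·log₂(N + 1) ≤ 875.
log₂(N + 1) ≤ (875 − 418) / 150 = 3.0467.
N + 1 ≤ 2^3.0467 = 8.2632.
N ≤ 7.2632, so the largest integer N is 7.

7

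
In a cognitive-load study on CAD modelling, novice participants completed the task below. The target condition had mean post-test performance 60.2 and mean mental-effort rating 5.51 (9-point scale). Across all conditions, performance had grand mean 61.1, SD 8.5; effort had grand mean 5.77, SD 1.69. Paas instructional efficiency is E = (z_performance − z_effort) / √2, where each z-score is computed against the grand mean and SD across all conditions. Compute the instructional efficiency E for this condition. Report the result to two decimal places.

z_performance = (60.2 − 61.1) / 8.5 = -0.9000 / 8.5 = -0.1059.
z_effort = (5.51 − 5.77) / 1.69 = -0.2600 / 1.69 = -0.1538.
z_P − z_E = -0.1059 − (-0.1538) = 0.0479.
E = 0.0479 / √2 = 0.0479 / 1.41421 = 0.0339 ≈ 0.03.

0.03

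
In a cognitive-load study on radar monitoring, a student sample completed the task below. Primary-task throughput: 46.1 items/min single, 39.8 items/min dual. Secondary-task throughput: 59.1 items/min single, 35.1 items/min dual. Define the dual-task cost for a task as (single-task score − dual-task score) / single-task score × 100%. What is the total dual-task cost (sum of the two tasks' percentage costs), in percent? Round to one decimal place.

54.3

Primary cost = (46.1 − 39.8) / 46.1 × 100% = 13.6659%.
Secondary cost = (59.1 − 35.1) / 59.1 × 100% = 40.6091%.
Total = 13.6659% + 40.6091% = 54.2750% ≈ 54.3%.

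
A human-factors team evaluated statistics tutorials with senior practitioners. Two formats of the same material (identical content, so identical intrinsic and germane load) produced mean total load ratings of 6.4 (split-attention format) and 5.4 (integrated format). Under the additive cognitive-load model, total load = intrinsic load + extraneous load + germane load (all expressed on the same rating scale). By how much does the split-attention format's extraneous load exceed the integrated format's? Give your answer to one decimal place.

1.0

Intrinsic and germane load are equal across formats, so the difference in total load equals the difference in extraneous load.
Extraneous-load difference = 6.4 − 5.4 = 1.0.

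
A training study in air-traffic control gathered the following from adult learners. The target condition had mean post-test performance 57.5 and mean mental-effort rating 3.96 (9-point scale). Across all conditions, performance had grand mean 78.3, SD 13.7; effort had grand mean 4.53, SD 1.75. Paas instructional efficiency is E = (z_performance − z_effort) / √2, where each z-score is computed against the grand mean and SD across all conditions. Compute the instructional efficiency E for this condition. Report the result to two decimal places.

-0.84

z_performance = (57.5 − 78.3) / 13.7 = -20.8000 / 13.7 = -1.5182.
z_effort = (3.96 − 4.53) / 1.75 = -0.5700 / 1.75 = -0.3257.
z_P − z_E = -1.5182 − (-0.3257) = -1.1925.
E = -1.1925 / √2 = -1.1925 / 1.41421 = -0.8432 ≈ -0.84.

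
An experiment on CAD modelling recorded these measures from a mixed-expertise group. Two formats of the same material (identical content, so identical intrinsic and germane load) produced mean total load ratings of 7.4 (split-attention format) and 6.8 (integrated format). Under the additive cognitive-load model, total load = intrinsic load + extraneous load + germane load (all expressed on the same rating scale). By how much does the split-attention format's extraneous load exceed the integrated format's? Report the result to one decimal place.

0.6

Intrinsic and germane load are equal across formats, so the difference in total load equals the difference in extraneous load.
Extraneous-load difference = 7.4 − 6.8 = 0.6.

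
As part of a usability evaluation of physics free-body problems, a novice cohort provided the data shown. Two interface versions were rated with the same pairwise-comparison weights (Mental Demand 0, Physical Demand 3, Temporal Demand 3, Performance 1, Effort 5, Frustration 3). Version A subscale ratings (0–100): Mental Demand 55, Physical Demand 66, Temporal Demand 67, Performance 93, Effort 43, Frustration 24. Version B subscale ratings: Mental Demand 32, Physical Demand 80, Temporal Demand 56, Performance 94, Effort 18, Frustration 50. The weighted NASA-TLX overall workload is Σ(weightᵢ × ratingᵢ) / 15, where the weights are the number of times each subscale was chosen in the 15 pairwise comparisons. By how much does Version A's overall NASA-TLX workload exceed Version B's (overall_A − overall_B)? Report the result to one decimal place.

2.5

Version A weighted sum = 0·55 + 3·66 + 3·67 + 1·93 + 5·43 + 3·24 = 0 + 198 + 201 + 93 + 215 + 72 = 779; overall_A = 779/15 = 51.9333.
Version B weighted sum = 0·32 + 3·80 + 3·56 + 1·94 + 5·18 + 3·50 = 0 + 240 + 168 + 94 + 90 + 150 = 742; overall_B = 742/15 = 49.4667.
Difference = 51.9333 − 49.4667 = 2.4666 ≈ 2.5.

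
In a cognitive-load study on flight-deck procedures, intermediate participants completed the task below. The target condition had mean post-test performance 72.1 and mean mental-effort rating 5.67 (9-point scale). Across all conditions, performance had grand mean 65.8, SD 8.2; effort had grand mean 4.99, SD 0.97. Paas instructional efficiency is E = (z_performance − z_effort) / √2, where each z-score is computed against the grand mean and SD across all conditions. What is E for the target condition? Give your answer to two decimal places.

0.05

z_performance = (72.1 − 65.8) / 8.2 = 6.3000 / 8.2 = 0.7683.
z_effort = (5.67 − 4.99) / 0.97 = 0.6800 / 0.97 = 0.7010.
z_P − z_E = 0.7683 − 0.7010 = 0.0673.
E = 0.0673 / √2 = 0.0673 / 1.41421 = 0.0476 ≈ 0.05.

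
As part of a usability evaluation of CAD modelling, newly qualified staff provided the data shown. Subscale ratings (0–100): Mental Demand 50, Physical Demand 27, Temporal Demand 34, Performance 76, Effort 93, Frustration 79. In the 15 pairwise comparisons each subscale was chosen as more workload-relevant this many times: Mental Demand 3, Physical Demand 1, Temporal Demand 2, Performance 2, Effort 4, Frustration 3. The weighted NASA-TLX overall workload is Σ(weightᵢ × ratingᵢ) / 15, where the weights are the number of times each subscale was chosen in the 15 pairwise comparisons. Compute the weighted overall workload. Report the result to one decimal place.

67.1

The tallies are the weights (they sum to 15).
Weighted sum = 3·50 + 1·27 + 2·34 + 2·76 + 4·93 + 3·79
            = 150 + 27 + 68 + 152 + 372 + 237 = 1006.
Overall workload = 1006 / 15 = 67.0667 ≈ 67.1.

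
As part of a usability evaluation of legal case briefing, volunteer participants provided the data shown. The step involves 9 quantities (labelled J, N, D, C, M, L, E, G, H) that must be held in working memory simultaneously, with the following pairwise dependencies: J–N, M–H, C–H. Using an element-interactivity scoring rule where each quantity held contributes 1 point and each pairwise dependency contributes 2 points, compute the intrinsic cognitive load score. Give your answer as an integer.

Count of quantities held simultaneously: 9.
Count of pairwise dependencies listed: 3.
Element contribution: 9 × 1 = 9.
Interaction contribution: 3 × 2 = 6.
Intrinsic load = 9 + 6 = 15.

15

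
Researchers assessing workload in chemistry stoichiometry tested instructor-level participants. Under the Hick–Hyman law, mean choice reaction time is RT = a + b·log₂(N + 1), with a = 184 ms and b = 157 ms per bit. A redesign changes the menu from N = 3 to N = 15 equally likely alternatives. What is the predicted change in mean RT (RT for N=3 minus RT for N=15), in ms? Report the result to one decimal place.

RT(3) = 184 + 157·log₂(4) = 184 + 157·2.0000 = 498.0000 ms.
RT(15) = 184 + 157·log₂(16) = 184 + 157·4.0000 = 812.0000 ms.
Difference = 498.0000 − 812.0000 = -314.0000 ≈ -314.0 ms.

-314.0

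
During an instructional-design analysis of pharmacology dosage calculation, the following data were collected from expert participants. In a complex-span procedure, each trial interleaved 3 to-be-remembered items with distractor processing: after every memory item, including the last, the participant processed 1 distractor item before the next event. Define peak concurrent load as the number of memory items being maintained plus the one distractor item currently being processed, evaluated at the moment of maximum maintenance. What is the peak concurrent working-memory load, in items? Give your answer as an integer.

Maintenance is greatest during the distractor(s) after memory item 3: all 3 memory items are being held.
One distractor item is concurrently being processed.
Peak concurrent load = 3 + 1 = 4 items.

4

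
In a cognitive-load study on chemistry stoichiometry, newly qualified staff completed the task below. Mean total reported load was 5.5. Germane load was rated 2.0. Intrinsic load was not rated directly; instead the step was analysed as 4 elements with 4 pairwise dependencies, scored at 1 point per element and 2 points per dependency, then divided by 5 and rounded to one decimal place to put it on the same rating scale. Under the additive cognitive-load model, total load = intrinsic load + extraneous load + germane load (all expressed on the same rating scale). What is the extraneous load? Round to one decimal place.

1.1

Intrinsic (element-interactivity): (4 × 1 + 4 × 2) / 5 = 12 / 5 = 2.4000 → 2.4.
extraneous load = total − intrinsic − germane
             = 5.5 − 2.4 − 2.0 = 1.1.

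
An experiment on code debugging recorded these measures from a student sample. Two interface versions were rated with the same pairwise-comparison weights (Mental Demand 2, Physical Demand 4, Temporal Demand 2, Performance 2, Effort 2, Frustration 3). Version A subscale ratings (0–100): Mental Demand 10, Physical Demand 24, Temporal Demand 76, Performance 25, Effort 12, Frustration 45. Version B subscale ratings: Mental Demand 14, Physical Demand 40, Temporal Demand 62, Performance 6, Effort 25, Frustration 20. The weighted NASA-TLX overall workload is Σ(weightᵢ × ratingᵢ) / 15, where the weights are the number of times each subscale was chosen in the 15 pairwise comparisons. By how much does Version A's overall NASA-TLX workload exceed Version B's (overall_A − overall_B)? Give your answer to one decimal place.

Version A weighted sum = 2·10 + 4·24 + 2·76 + 2·25 + 2·12 + 3·45 = 20 + 96 + 152 + 50 + 24 + 135 = 477; overall_A = 477/15 = 31.8000.
Version B weighted sum = 2·14 + 4·40 + 2·62 + 2·6 + 2·25 + 3·20 = 28 + 160 + 124 + 12 + 50 + 60 = 434; overall_B = 434/15 = 28.9333.
Difference = 31.8000 − 28.9333 = 2.8667 ≈ 2.9.

2.9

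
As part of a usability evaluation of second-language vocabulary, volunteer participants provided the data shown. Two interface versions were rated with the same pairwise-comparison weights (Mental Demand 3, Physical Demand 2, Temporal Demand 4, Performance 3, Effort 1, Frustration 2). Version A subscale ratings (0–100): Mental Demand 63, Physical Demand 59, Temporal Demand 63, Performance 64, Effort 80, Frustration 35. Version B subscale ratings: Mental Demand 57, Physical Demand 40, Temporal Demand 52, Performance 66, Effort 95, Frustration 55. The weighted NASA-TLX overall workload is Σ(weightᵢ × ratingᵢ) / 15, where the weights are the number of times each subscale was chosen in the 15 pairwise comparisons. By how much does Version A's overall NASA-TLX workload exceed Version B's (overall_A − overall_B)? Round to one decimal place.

Version A weighted sum = 3·63 + 2·59 + 4·63 + 3·64 + 1·80 + 2·35 = 189 + 118 + 252 + 192 + 80 + 70 = 901; overall_A = 901/15 = 60.0667.
Version B weighted sum = 3·57 + 2·40 + 4·52 + 3·66 + 1·95 + 2·55 = 171 + 80 + 208 + 198 + 95 + 110 = 862; overall_B = 862/15 = 57.4667.
Difference = 60.0667 − 57.4667 = 2.6000 ≈ 2.6.

2.6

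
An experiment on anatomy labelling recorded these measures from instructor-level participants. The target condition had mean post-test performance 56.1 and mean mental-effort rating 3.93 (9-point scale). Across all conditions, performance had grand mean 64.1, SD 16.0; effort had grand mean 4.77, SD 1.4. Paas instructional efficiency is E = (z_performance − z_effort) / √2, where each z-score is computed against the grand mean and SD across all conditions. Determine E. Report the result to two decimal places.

0.07

z_performance = (56.1 − 64.1) / 16.0 = -8.0000 / 16.0 = -0.5000.
z_effort = (3.93 − 4.77) / 1.4 = -0.8400 / 1.4 = -0.6000.
z_P − z_E = -0.5000 − (-0.6000) = 0.1000.
E = 0.1000 / √2 = 0.1000 / 1.41421 = 0.0707 ≈ 0.07.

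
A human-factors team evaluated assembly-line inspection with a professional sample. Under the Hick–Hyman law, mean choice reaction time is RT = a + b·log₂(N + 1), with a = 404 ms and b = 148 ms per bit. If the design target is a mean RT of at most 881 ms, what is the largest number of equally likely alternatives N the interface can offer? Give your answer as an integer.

8

Set 404 + 148·log₂(N + 1) ≤ 881.
log₂(N + 1) ≤ (881 − 404) / 148 = 3.2230.
N + 1 ≤ 2^3.2230 = 9.3373.
N ≤ 8.3373, so the largest integer N is 8.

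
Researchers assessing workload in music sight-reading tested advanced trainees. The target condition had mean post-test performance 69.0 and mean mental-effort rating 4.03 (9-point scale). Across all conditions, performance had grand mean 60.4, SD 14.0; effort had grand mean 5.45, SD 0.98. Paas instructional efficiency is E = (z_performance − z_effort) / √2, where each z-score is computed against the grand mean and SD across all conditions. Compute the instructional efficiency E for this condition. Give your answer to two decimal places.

1.46

z_performance = (69.0 − 60.4) / 14.0 = 8.6000 / 14.0 = 0.6143.
z_effort = (4.03 − 5.45) / 0.98 = -1.4200 / 0.98 = -1.4490.
z_P − z_E = 0.6143 − (-1.4490) = 2.0633.
E = 2.0633 / √2 = 2.0633 / 1.41421 = 1.4590 ≈ 1.46.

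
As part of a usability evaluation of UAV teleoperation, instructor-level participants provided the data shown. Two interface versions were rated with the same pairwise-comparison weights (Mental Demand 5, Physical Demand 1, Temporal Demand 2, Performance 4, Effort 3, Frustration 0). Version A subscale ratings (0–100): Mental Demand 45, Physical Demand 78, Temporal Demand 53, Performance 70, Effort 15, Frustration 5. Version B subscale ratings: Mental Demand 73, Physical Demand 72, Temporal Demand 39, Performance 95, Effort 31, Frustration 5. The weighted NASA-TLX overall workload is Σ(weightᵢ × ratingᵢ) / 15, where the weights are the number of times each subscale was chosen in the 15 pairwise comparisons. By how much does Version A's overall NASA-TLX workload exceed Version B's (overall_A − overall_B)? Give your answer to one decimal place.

Version A weighted sum = 5·45 + 1·78 + 2·53 + 4·70 + 3·15 + 0·5 = 225 + 78 + 106 + 280 + 45 + 0 = 734; overall_A = 734/15 = 48.9333.
Version B weighted sum = 5·73 + 1·72 + 2·39 + 4·95 + 3·31 + 0·5 = 365 + 72 + 78 + 380 + 93 + 0 = 988; overall_B = 988/15 = 65.8667.
Difference = 48.9333 − 65.8667 = -16.9334 ≈ -16.9.

-16.9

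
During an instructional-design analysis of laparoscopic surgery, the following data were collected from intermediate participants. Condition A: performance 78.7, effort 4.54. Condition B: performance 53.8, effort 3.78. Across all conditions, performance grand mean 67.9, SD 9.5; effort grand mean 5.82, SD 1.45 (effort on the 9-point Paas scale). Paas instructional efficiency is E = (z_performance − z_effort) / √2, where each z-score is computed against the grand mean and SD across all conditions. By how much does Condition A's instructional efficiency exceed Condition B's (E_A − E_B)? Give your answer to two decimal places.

1.48

Condition A: z_P = (78.7 − 67.9)/9.5 = 1.1368; z_E = (4.54 − 5.82)/1.45 = -0.8828; E_A = (1.1368 − (-0.8828))/√2 = 1.4281.
Condition B: z_P = (53.8 − 67.9)/9.5 = -1.4842; z_E = (3.78 − 5.82)/1.45 = -1.4069; E_B = (-1.4842 − (-1.4069))/√2 = -0.0547.
E_A − E_B = 1.4281 − (-0.0547) = 1.4828 ≈ 1.48.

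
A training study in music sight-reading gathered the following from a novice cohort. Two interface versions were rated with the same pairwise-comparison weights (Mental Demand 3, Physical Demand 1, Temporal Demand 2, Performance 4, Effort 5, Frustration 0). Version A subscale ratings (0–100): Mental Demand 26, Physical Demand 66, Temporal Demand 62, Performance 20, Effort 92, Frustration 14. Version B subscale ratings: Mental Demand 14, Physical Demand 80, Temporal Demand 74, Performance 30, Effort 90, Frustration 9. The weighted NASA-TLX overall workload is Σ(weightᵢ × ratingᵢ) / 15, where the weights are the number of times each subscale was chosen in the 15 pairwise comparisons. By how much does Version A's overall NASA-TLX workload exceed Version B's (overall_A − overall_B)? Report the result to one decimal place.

Version A weighted sum = 3·26 + 1·66 + 2·62 + 4·20 + 5·92 + 0·14 = 78 + 66 + 124 + 80 + 460 + 0 = 808; overall_A = 808/15 = 53.8667.
Version B weighted sum = 3·14 + 1·80 + 2·74 + 4·30 + 5·90 + 0·9 = 42 + 80 + 148 + 120 + 450 + 0 = 840; overall_B = 840/15 = 56.0000.
Difference = 53.8667 − 56.0000 = -2.1333 ≈ -2.1.

-2.1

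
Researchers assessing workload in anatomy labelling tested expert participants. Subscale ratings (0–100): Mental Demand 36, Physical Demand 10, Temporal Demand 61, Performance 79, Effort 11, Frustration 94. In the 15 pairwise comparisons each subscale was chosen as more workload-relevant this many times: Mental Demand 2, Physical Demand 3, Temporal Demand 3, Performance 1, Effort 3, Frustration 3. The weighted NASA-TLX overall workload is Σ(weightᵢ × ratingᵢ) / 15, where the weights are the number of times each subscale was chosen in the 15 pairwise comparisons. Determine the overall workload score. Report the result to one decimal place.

45.3

The tallies are the weights (they sum to 15).
Weighted sum = 2·36 + 3·10 + 3·61 + 1·79 + 3·11 + 3·94
            = 72 + 30 + 183 + 79 + 33 + 282 = 679.
Overall workload = 679 / 15 = 45.2667 ≈ 45.3.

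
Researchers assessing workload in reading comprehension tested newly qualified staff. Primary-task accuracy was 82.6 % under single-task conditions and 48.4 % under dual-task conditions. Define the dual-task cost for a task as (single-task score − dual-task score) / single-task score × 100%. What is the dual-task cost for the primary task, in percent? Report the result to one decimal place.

41.4

Cost = (82.6 − 48.4) / 82.6 × 100%
     = 34.2000 / 82.6 × 100% = 41.4044%.
≈ 41.4%.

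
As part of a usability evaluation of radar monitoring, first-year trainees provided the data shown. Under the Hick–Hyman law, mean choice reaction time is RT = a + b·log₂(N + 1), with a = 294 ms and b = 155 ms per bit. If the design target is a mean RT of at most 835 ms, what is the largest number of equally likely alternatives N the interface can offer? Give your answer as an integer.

10

Set 294 + 155·log₂(N + 1) ≤ 835.
log₂(N + 1) ≤ (835 − 294) / 155 = 3.4903.
N + 1 ≤ 2^3.4903 = 11.2379.
N ≤ 10.2379, so the largest integer N is 10.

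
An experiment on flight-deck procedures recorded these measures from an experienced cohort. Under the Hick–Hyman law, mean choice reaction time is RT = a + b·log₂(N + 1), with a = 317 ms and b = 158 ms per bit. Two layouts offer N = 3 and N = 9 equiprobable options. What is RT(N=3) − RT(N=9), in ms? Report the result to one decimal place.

RT(3) = 317 + 158·log₂(4) = 317 + 158·2.0000 = 633.0000 ms.
RT(9) = 317 + 158·log₂(10) = 317 + 158·3.3219 = 841.8602 ms.
Difference = 633.0000 − 841.8602 = -208.8602 ≈ -208.9 ms.

-208.9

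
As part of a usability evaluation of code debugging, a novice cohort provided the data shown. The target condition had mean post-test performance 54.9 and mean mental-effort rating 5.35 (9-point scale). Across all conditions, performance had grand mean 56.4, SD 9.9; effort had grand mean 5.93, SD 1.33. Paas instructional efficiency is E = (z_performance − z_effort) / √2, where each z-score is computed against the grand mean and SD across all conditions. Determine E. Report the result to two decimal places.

0.20

z_performance = (54.9 − 56.4) / 9.9 = -1.5000 / 9.9 = -0.1515.
z_effort = (5.35 − 5.93) / 1.33 = -0.5800 / 1.33 = -0.4361.
z_P − z_E = -0.1515 − (-0.4361) = 0.2846.
E = 0.2846 / √2 = 0.2846 / 1.41421 = 0.2012 ≈ 0.20.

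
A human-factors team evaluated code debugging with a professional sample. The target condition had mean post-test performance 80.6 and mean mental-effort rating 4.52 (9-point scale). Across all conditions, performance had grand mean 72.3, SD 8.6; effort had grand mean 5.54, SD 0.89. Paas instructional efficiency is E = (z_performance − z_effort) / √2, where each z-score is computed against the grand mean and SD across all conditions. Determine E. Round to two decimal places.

z_performance = (80.6 − 72.3) / 8.6 = 8.3000 / 8.6 = 0.9651.
z_effort = (4.52 − 5.54) / 0.89 = -1.0200 / 0.89 = -1.1461.
z_P − z_E = 0.9651 − (-1.1461) = 2.1112.
E = 2.1112 / √2 = 2.1112 / 1.41421 = 1.4928 ≈ 1.49.

1.49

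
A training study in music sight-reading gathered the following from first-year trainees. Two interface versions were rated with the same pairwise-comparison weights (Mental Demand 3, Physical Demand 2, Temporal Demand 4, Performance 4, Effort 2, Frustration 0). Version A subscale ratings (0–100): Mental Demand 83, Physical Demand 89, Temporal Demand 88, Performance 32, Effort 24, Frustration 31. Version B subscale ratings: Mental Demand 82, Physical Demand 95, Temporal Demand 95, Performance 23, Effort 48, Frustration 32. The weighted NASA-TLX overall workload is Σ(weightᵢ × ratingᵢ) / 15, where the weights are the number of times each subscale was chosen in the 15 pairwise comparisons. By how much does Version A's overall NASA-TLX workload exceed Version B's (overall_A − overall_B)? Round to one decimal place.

-3.3

Version A weighted sum = 3·83 + 2·89 + 4·88 + 4·32 + 2·24 + 0·31 = 249 + 178 + 352 + 128 + 48 + 0 = 955; overall_A = 955/15 = 63.6667.
Version B weighted sum = 3·82 + 2·95 + 4·95 + 4·23 + 2·48 + 0·32 = 246 + 190 + 380 + 92 + 96 + 0 = 1004; overall_B = 1004/15 = 66.9333.
Difference = 63.6667 − 66.9333 = -3.2666 ≈ -3.3.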